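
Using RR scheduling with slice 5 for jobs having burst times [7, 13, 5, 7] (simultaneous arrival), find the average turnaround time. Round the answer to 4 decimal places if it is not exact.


Time quantum = 5
Execution trace:
  J1 runs 5 units, time = 5
  J2 runs 5 units, time = 10
  J3 runs 5 units, time = 15
  J4 runs 5 units, time = 20
  J1 runs 2 units, time = 22
  J2 runs 5 units, time = 27
  J4 runs 2 units, time = 29
  J2 runs 3 units, time = 32
Finish times: [22, 32, 15, 29]
Average turnaround = 98/4 = 24.5

24.5


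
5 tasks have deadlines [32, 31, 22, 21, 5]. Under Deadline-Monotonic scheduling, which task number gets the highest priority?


Sort tasks by relative deadline (ascending):
  Task 5: deadline = 5
  Task 4: deadline = 21
  Task 3: deadline = 22
  Task 2: deadline = 31
  Task 1: deadline = 32
Priority order (highest first): [5, 4, 3, 2, 1]
Highest priority task = 5

5


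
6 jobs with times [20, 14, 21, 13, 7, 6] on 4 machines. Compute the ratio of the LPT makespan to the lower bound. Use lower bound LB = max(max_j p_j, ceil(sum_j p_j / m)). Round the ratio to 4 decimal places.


LPT order: [21, 20, 14, 13, 7, 6]
Machine loads after assignment: [21, 20, 20, 20]
LPT makespan = 21
Lower bound = max(max_job, ceil(total/4)) = max(21, 21) = 21
Ratio = 21 / 21 = 1.0

1.0


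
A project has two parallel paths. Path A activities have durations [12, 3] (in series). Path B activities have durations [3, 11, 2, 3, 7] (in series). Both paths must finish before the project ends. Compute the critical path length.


Path A total = 12 + 3 = 15
Path B total = 3 + 11 + 2 + 3 + 7 = 26
Critical path = longest path = max(15, 26) = 26

26


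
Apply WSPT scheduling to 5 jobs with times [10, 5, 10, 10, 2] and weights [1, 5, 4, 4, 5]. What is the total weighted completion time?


Compute p/w ratios and sort ascending (WSPT): [(2, 5), (5, 5), (10, 4), (10, 4), (10, 1)]
Compute weighted completion times:
  Job (p=2,w=5): C=2, w*C=5*2=10
  Job (p=5,w=5): C=7, w*C=5*7=35
  Job (p=10,w=4): C=17, w*C=4*17=68
  Job (p=10,w=4): C=27, w*C=4*27=108
  Job (p=10,w=1): C=37, w*C=1*37=37
Total weighted completion time = 258

258


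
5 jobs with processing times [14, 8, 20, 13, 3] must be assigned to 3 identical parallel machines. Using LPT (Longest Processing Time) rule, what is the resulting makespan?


Sort jobs in decreasing order (LPT): [20, 14, 13, 8, 3]
Assign each job to the least loaded machine:
  Machine 1: jobs [20], load = 20
  Machine 2: jobs [14, 3], load = 17
  Machine 3: jobs [13, 8], load = 21
Makespan = max load = 21

21


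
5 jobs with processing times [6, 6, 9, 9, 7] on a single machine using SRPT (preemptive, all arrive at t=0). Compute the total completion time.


Since all jobs arrive at t=0, SRPT equals SPT ordering.
SPT order: [6, 6, 7, 9, 9]
Completion times:
  Job 1: p=6, C=6
  Job 2: p=6, C=12
  Job 3: p=7, C=19
  Job 4: p=9, C=28
  Job 5: p=9, C=37
Total completion time = 6 + 12 + 19 + 28 + 37 = 102

102


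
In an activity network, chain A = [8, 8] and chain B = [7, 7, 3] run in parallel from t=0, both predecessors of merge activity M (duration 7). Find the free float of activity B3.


ES(B3) = sum of predecessors on chain B = 14
EF(B3) = ES + duration = 14 + 3 = 17
Successor of B3 is M. ES(M) = max(sum(A), sum(B)) = max(16, 17) = 17
Free float = ES(successor) - EF(current) = 17 - 17 = 0

0


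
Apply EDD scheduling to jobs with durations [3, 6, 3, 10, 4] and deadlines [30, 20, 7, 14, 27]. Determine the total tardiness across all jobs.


Sort by due date (EDD order): [(3, 7), (10, 14), (6, 20), (4, 27), (3, 30)]
Compute completion times and tardiness:
  Job 1: p=3, d=7, C=3, tardiness=max(0,3-7)=0
  Job 2: p=10, d=14, C=13, tardiness=max(0,13-14)=0
  Job 3: p=6, d=20, C=19, tardiness=max(0,19-20)=0
  Job 4: p=4, d=27, C=23, tardiness=max(0,23-27)=0
  Job 5: p=3, d=30, C=26, tardiness=max(0,26-30)=0
Total tardiness = 0

0


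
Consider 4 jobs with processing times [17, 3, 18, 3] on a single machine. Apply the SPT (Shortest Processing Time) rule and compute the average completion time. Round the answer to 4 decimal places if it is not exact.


Sort jobs by processing time (SPT order): [3, 3, 17, 18]
Compute completion times sequentially:
  Job 1: processing = 3, completes at 3
  Job 2: processing = 3, completes at 6
  Job 3: processing = 17, completes at 23
  Job 4: processing = 18, completes at 41
Sum of completion times = 73
Average completion time = 73/4 = 18.25

18.25


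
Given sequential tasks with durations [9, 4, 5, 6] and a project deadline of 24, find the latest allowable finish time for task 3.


LF(activity 3) = deadline - sum of successor durations
Successors: activities 4 through 4 with durations [6]
Sum of successor durations = 6
LF = 24 - 6 = 18

18


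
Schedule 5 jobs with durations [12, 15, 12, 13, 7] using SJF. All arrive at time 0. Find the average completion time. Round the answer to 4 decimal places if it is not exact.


SJF order (ascending): [7, 12, 12, 13, 15]
Completion times:
  Job 1: burst=7, C=7
  Job 2: burst=12, C=19
  Job 3: burst=12, C=31
  Job 4: burst=13, C=44
  Job 5: burst=15, C=59
Average completion = 160/5 = 32.0

32.0


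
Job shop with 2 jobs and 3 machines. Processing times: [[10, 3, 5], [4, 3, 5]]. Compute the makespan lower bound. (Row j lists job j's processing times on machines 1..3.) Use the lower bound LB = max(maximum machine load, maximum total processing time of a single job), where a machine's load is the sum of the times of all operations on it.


Machine loads:
  Machine 1: 10 + 4 = 14
  Machine 2: 3 + 3 = 6
  Machine 3: 5 + 5 = 10
Max machine load = 14
Job totals:
  Job 1: 18
  Job 2: 12
Max job total = 18
Lower bound = max(14, 18) = 18

18


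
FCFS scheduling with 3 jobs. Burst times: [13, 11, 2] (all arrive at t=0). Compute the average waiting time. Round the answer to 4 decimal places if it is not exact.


FCFS order (as given): [13, 11, 2]
Waiting times:
  Job 1: wait = 0
  Job 2: wait = 13
  Job 3: wait = 24
Sum of waiting times = 37
Average waiting time = 37/3 = 12.3333

12.3333


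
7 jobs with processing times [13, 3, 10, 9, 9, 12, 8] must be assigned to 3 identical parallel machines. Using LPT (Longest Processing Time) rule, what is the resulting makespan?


Sort jobs in decreasing order (LPT): [13, 12, 10, 9, 9, 8, 3]
Assign each job to the least loaded machine:
  Machine 1: jobs [13, 8], load = 21
  Machine 2: jobs [12, 9], load = 21
  Machine 3: jobs [10, 9, 3], load = 22
Makespan = max load = 22

22


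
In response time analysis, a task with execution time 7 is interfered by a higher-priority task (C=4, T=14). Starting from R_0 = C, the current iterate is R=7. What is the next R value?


R_next = C + ceil(R_prev / T_hp) * C_hp
ceil(7 / 14) = ceil(0.5) = 1
Interference = 1 * 4 = 4
R_next = 7 + 4 = 11

11


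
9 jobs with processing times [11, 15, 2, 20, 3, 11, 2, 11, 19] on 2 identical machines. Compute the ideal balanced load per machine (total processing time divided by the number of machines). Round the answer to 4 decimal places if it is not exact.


Total processing time = 11 + 15 + 2 + 20 + 3 + 11 + 2 + 11 + 19 = 94
Number of machines = 2
Ideal balanced load = 94 / 2 = 47.0

47.0


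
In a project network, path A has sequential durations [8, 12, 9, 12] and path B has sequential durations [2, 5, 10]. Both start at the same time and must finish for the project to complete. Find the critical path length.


Path A total = 8 + 12 + 9 + 12 = 41
Path B total = 2 + 5 + 10 = 17
Critical path = longest path = max(41, 17) = 41

41


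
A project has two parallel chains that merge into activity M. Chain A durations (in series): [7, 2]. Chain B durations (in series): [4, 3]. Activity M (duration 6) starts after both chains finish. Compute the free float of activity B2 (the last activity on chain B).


ES(B2) = sum of predecessors on chain B = 4
EF(B2) = ES + duration = 4 + 3 = 7
Successor of B2 is M. ES(M) = max(sum(A), sum(B)) = max(9, 7) = 9
Free float = ES(successor) - EF(current) = 9 - 7 = 2

2


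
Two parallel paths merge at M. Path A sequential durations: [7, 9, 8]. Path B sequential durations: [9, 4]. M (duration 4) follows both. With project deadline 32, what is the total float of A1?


Forward pass: ES(A1) = sum of predecessors on chain A = 0
EF = ES + duration = 0 + 7 = 7
Backward pass: LF(M) = deadline = 32; LS(M) = 32 - 4 = 28
LF(A1) = LS(M) - sum(successors on chain A) = 28 - 17 = 11
LS = LF - duration = 11 - 7 = 4
Total float = LS - ES = 4 - 0 = 4

4


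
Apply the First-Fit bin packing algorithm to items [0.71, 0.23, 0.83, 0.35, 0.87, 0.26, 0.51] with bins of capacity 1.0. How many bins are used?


Place items sequentially using First-Fit:
  Item 0.71 -> new Bin 1
  Item 0.23 -> Bin 1 (now 0.94)
  Item 0.83 -> new Bin 2
  Item 0.35 -> new Bin 3
  Item 0.87 -> new Bin 4
  Item 0.26 -> Bin 3 (now 0.61)
  Item 0.51 -> new Bin 5
Total bins used = 5

5


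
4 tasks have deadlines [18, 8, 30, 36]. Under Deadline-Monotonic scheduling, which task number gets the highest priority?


Sort tasks by relative deadline (ascending):
  Task 2: deadline = 8
  Task 1: deadline = 18
  Task 3: deadline = 30
  Task 4: deadline = 36
Priority order (highest first): [2, 1, 3, 4]
Highest priority task = 2

2


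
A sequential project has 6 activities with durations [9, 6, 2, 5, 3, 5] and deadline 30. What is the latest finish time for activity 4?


LF(activity 4) = deadline - sum of successor durations
Successors: activities 5 through 6 with durations [3, 5]
Sum of successor durations = 8
LF = 30 - 8 = 22

22


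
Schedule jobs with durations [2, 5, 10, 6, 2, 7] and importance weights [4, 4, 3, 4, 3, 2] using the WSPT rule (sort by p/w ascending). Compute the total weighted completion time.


Compute p/w ratios and sort ascending (WSPT): [(2, 4), (2, 3), (5, 4), (6, 4), (10, 3), (7, 2)]
Compute weighted completion times:
  Job (p=2,w=4): C=2, w*C=4*2=8
  Job (p=2,w=3): C=4, w*C=3*4=12
  Job (p=5,w=4): C=9, w*C=4*9=36
  Job (p=6,w=4): C=15, w*C=4*15=60
  Job (p=10,w=3): C=25, w*C=3*25=75
  Job (p=7,w=2): C=32, w*C=2*32=64
Total weighted completion time = 255

255


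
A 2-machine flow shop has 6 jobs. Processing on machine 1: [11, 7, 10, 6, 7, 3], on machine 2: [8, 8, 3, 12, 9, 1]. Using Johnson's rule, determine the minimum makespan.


Apply Johnson's rule:
  Group 1 (a <= b): [(4, 6, 12), (2, 7, 8), (5, 7, 9)]
  Group 2 (a > b): [(1, 11, 8), (3, 10, 3), (6, 3, 1)]
Optimal job order: [4, 2, 5, 1, 3, 6]
Schedule:
  Job 4: M1 done at 6, M2 done at 18
  Job 2: M1 done at 13, M2 done at 26
  Job 5: M1 done at 20, M2 done at 35
  Job 1: M1 done at 31, M2 done at 43
  Job 3: M1 done at 41, M2 done at 46
  Job 6: M1 done at 44, M2 done at 47
Makespan = 47

47


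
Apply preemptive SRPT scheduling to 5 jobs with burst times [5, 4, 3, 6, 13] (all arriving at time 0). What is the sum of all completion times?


Since all jobs arrive at t=0, SRPT equals SPT ordering.
SPT order: [3, 4, 5, 6, 13]
Completion times:
  Job 1: p=3, C=3
  Job 2: p=4, C=7
  Job 3: p=5, C=12
  Job 4: p=6, C=18
  Job 5: p=13, C=31
Total completion time = 3 + 7 + 12 + 18 + 31 = 71

71


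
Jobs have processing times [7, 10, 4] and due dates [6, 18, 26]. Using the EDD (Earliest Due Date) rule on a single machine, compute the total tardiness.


Sort by due date (EDD order): [(7, 6), (10, 18), (4, 26)]
Compute completion times and tardiness:
  Job 1: p=7, d=6, C=7, tardiness=max(0,7-6)=1
  Job 2: p=10, d=18, C=17, tardiness=max(0,17-18)=0
  Job 3: p=4, d=26, C=21, tardiness=max(0,21-26)=0
Total tardiness = 1

1


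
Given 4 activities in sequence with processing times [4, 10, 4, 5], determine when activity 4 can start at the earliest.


Activity 4 starts after activities 1 through 3 complete.
Predecessor durations: [4, 10, 4]
ES = 4 + 10 + 4 = 18

18


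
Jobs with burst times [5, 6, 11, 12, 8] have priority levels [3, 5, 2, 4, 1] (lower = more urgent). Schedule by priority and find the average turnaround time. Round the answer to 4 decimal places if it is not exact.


Sort by priority (ascending = highest first):
Order: [(1, 8), (2, 11), (3, 5), (4, 12), (5, 6)]
Completion times:
  Priority 1, burst=8, C=8
  Priority 2, burst=11, C=19
  Priority 3, burst=5, C=24
  Priority 4, burst=12, C=36
  Priority 5, burst=6, C=42
Average turnaround = 129/5 = 25.8

25.8


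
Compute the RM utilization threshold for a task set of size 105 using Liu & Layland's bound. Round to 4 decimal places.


Compute 2^(1/105) = 1.0066232390
Subtract 1: 1.0066232390 - 1 = 0.0066232390
Multiply by n: 105 * 0.0066232390 = 0.6954400950
Round to 4 dp: 0.6954

0.6954


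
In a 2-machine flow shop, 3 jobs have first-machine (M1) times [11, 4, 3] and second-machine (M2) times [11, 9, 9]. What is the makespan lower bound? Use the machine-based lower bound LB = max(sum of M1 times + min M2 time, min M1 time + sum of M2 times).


LB1 = sum(M1 times) + min(M2 times) = 18 + 9 = 27
LB2 = min(M1 times) + sum(M2 times) = 3 + 29 = 32
Lower bound = max(LB1, LB2) = max(27, 32) = 32

32


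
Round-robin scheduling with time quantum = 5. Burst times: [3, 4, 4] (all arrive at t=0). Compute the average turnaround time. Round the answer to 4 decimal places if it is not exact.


Time quantum = 5
Execution trace:
  J1 runs 3 units, time = 3
  J2 runs 4 units, time = 7
  J3 runs 4 units, time = 11
Finish times: [3, 7, 11]
Average turnaround = 21/3 = 7.0

7.0


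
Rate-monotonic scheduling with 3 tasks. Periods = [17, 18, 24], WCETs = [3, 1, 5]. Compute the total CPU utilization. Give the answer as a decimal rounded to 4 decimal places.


Compute individual utilizations (exact fractions):
  Task 1: C/T = 3/17 (approx. 0.1765)
  Task 2: C/T = 1/18 (approx. 0.0556)
  Task 3: C/T = 5/24 (approx. 0.2083)
Total utilization U = 3/17 + 1/18 + 5/24 = 539/1224
Rounded to 4 decimal places: U = 0.4404
RM (Liu & Layland) bound for 3 tasks = 0.779763; compare with U = 539/1224 (approx. 0.440359)
U <= bound, so schedulable by RM sufficient condition.

0.4404


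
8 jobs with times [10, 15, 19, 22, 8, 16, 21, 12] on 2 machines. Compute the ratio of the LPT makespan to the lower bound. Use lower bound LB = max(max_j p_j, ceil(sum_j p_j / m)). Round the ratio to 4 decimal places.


LPT order: [22, 21, 19, 16, 15, 12, 10, 8]
Machine loads after assignment: [61, 62]
LPT makespan = 62
Lower bound = max(max_job, ceil(total/2)) = max(22, 62) = 62
Ratio = 62 / 62 = 1.0

1.0


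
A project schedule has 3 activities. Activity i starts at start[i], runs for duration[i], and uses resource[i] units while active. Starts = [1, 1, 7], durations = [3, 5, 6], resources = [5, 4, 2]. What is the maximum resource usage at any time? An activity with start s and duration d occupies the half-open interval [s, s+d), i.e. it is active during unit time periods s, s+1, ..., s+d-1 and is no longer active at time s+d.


Each activity i is active on [start_i, start_i + duration_i).
Compute total resource usage per time slot:
  t=0: active resources = [], total = 0
  t=1: active resources = [5, 4], total = 9
  t=2: active resources = [5, 4], total = 9
  t=3: active resources = [5, 4], total = 9
  t=4: active resources = [4], total = 4
  t=5: active resources = [4], total = 4
  t=6: active resources = [], total = 0
  t=7: active resources = [2], total = 2
  t=8: active resources = [2], total = 2
  t=9: active resources = [2], total = 2
  t=10: active resources = [2], total = 2
  t=11: active resources = [2], total = 2
  t=12: active resources = [2], total = 2
Peak resource demand = 9

9


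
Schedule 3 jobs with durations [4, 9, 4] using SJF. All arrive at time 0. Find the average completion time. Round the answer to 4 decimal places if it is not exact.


SJF order (ascending): [4, 4, 9]
Completion times:
  Job 1: burst=4, C=4
  Job 2: burst=4, C=8
  Job 3: burst=9, C=17
Average completion = 29/3 = 9.6667

9.6667


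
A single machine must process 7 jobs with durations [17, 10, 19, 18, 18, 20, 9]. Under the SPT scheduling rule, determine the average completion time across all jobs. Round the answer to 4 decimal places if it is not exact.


Sort jobs by processing time (SPT order): [9, 10, 17, 18, 18, 19, 20]
Compute completion times sequentially:
  Job 1: processing = 9, completes at 9
  Job 2: processing = 10, completes at 19
  Job 3: processing = 17, completes at 36
  Job 4: processing = 18, completes at 54
  Job 5: processing = 18, completes at 72
  Job 6: processing = 19, completes at 91
  Job 7: processing = 20, completes at 111
Sum of completion times = 392
Average completion time = 392/7 = 56.0

56.0


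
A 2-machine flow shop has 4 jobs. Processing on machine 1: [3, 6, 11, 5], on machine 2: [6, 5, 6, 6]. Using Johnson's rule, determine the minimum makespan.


Apply Johnson's rule:
  Group 1 (a <= b): [(1, 3, 6), (4, 5, 6)]
  Group 2 (a > b): [(3, 11, 6), (2, 6, 5)]
Optimal job order: [1, 4, 3, 2]
Schedule:
  Job 1: M1 done at 3, M2 done at 9
  Job 4: M1 done at 8, M2 done at 15
  Job 3: M1 done at 19, M2 done at 25
  Job 2: M1 done at 25, M2 done at 30
Makespan = 30

30


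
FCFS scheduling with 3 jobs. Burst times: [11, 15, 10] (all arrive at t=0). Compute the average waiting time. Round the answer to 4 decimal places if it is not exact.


FCFS order (as given): [11, 15, 10]
Waiting times:
  Job 1: wait = 0
  Job 2: wait = 11
  Job 3: wait = 26
Sum of waiting times = 37
Average waiting time = 37/3 = 12.3333

12.3333


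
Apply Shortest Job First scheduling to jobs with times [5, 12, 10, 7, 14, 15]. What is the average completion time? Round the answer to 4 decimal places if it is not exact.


SJF order (ascending): [5, 7, 10, 12, 14, 15]
Completion times:
  Job 1: burst=5, C=5
  Job 2: burst=7, C=12
  Job 3: burst=10, C=22
  Job 4: burst=12, C=34
  Job 5: burst=14, C=48
  Job 6: burst=15, C=63
Average completion = 184/6 = 30.6667

30.6667


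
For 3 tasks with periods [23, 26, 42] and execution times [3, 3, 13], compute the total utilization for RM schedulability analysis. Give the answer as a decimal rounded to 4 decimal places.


Compute individual utilizations (exact fractions):
  Task 1: C/T = 3/23 (approx. 0.1304)
  Task 2: C/T = 3/26 (approx. 0.1154)
  Task 3: C/T = 13/42 (approx. 0.3095)
Total utilization U = 3/23 + 3/26 + 13/42 = 3487/6279
Rounded to 4 decimal places: U = 0.5553
RM (Liu & Layland) bound for 3 tasks = 0.779763; compare with U = 3487/6279 (approx. 0.555343)
U <= bound, so schedulable by RM sufficient condition.

0.5553


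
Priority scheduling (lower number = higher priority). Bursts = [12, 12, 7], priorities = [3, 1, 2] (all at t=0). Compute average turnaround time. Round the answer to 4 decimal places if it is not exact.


Sort by priority (ascending = highest first):
Order: [(1, 12), (2, 7), (3, 12)]
Completion times:
  Priority 1, burst=12, C=12
  Priority 2, burst=7, C=19
  Priority 3, burst=12, C=31
Average turnaround = 62/3 = 20.6667

20.6667


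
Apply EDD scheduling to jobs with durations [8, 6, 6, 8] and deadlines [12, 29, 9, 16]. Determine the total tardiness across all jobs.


Sort by due date (EDD order): [(6, 9), (8, 12), (8, 16), (6, 29)]
Compute completion times and tardiness:
  Job 1: p=6, d=9, C=6, tardiness=max(0,6-9)=0
  Job 2: p=8, d=12, C=14, tardiness=max(0,14-12)=2
  Job 3: p=8, d=16, C=22, tardiness=max(0,22-16)=6
  Job 4: p=6, d=29, C=28, tardiness=max(0,28-29)=0
Total tardiness = 8

8


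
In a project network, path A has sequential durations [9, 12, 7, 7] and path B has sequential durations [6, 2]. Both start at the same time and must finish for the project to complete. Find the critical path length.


Path A total = 9 + 12 + 7 + 7 = 35
Path B total = 6 + 2 = 8
Critical path = longest path = max(35, 8) = 35

35


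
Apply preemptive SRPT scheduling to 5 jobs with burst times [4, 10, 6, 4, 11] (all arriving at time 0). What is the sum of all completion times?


Since all jobs arrive at t=0, SRPT equals SPT ordering.
SPT order: [4, 4, 6, 10, 11]
Completion times:
  Job 1: p=4, C=4
  Job 2: p=4, C=8
  Job 3: p=6, C=14
  Job 4: p=10, C=24
  Job 5: p=11, C=35
Total completion time = 4 + 8 + 14 + 24 + 35 = 85

85


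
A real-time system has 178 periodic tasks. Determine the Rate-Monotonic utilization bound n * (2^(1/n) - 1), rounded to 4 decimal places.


Compute 2^(1/178) = 1.0039016771
Subtract 1: 1.0039016771 - 1 = 0.0039016771
Multiply by n: 178 * 0.0039016771 = 0.6944985238
Round to 4 dp: 0.6945

0.6945


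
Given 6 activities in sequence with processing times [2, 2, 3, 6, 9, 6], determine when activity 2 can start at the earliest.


Activity 2 starts after activities 1 through 1 complete.
Predecessor durations: [2]
ES = 2 = 2

2


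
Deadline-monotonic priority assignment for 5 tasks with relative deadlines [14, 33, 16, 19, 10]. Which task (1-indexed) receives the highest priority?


Sort tasks by relative deadline (ascending):
  Task 5: deadline = 10
  Task 1: deadline = 14
  Task 3: deadline = 16
  Task 4: deadline = 19
  Task 2: deadline = 33
Priority order (highest first): [5, 1, 3, 4, 2]
Highest priority task = 5

5


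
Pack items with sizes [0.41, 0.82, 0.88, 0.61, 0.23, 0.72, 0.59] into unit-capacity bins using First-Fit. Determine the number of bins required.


Place items sequentially using First-Fit:
  Item 0.41 -> new Bin 1
  Item 0.82 -> new Bin 2
  Item 0.88 -> new Bin 3
  Item 0.61 -> new Bin 4
  Item 0.23 -> Bin 1 (now 0.64)
  Item 0.72 -> new Bin 5
  Item 0.59 -> new Bin 6
Total bins used = 6

6


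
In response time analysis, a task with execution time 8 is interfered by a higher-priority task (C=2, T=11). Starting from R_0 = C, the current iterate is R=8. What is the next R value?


R_next = C + ceil(R_prev / T_hp) * C_hp
ceil(8 / 11) = ceil(0.7273) = 1
Interference = 1 * 2 = 2
R_next = 8 + 2 = 10

10


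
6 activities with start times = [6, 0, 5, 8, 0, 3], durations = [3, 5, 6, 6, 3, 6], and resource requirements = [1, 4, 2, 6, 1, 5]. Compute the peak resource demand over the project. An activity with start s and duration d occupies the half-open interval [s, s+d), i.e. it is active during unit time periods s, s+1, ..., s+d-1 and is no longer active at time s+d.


Each activity i is active on [start_i, start_i + duration_i).
Compute total resource usage per time slot:
  t=0: active resources = [4, 1], total = 5
  t=1: active resources = [4, 1], total = 5
  t=2: active resources = [4, 1], total = 5
  t=3: active resources = [4, 5], total = 9
  t=4: active resources = [4, 5], total = 9
  t=5: active resources = [2, 5], total = 7
  t=6: active resources = [1, 2, 5], total = 8
  t=7: active resources = [1, 2, 5], total = 8
  t=8: active resources = [1, 2, 6, 5], total = 14
  t=9: active resources = [2, 6], total = 8
  t=10: active resources = [2, 6], total = 8
  t=11: active resources = [6], total = 6
  t=12: active resources = [6], total = 6
  t=13: active resources = [6], total = 6
Peak resource demand = 14

14


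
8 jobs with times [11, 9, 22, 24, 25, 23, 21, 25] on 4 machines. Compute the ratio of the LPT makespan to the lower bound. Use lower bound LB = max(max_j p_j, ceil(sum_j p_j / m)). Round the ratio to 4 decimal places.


LPT order: [25, 25, 24, 23, 22, 21, 11, 9]
Machine loads after assignment: [36, 34, 45, 45]
LPT makespan = 45
Lower bound = max(max_job, ceil(total/4)) = max(25, 40) = 40
Ratio = 45 / 40 = 1.125

1.125


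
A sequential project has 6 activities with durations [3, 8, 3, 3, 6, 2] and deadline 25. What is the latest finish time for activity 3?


LF(activity 3) = deadline - sum of successor durations
Successors: activities 4 through 6 with durations [3, 6, 2]
Sum of successor durations = 11
LF = 25 - 11 = 14

14


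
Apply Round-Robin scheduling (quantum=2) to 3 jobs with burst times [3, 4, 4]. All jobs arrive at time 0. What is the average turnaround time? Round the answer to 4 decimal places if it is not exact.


Time quantum = 2
Execution trace:
  J1 runs 2 units, time = 2
  J2 runs 2 units, time = 4
  J3 runs 2 units, time = 6
  J1 runs 1 units, time = 7
  J2 runs 2 units, time = 9
  J3 runs 2 units, time = 11
Finish times: [7, 9, 11]
Average turnaround = 27/3 = 9.0

9.0


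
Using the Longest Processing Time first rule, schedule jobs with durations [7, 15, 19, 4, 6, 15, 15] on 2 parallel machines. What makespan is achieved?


Sort jobs in decreasing order (LPT): [19, 15, 15, 15, 7, 6, 4]
Assign each job to the least loaded machine:
  Machine 1: jobs [19, 15, 6], load = 40
  Machine 2: jobs [15, 15, 7, 4], load = 41
Makespan = max load = 41

41


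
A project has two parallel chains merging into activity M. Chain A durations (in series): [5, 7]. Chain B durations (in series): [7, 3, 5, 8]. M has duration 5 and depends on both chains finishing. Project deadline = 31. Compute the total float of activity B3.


Forward pass: ES(B3) = sum of predecessors on chain B = 10
EF = ES + duration = 10 + 5 = 15
Backward pass: LF(M) = deadline = 31; LS(M) = 31 - 5 = 26
LF(B3) = LS(M) - sum(successors on chain B) = 26 - 8 = 18
LS = LF - duration = 18 - 5 = 13
Total float = LS - ES = 13 - 10 = 3

3


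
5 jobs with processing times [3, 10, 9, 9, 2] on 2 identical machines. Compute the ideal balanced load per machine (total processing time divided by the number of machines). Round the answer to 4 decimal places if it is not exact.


Total processing time = 3 + 10 + 9 + 9 + 2 = 33
Number of machines = 2
Ideal balanced load = 33 / 2 = 16.5

16.5


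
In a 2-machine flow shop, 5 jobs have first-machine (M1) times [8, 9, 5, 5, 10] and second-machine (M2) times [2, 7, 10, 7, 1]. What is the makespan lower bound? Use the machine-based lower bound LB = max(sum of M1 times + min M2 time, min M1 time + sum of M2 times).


LB1 = sum(M1 times) + min(M2 times) = 37 + 1 = 38
LB2 = min(M1 times) + sum(M2 times) = 5 + 27 = 32
Lower bound = max(LB1, LB2) = max(38, 32) = 38

38


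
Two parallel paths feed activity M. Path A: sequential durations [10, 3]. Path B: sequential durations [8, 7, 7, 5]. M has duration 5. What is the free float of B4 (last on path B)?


ES(B4) = sum of predecessors on chain B = 22
EF(B4) = ES + duration = 22 + 5 = 27
Successor of B4 is M. ES(M) = max(sum(A), sum(B)) = max(13, 27) = 27
Free float = ES(successor) - EF(current) = 27 - 27 = 0

0


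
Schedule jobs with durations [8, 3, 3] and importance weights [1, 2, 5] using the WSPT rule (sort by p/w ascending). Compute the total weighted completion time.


Compute p/w ratios and sort ascending (WSPT): [(3, 5), (3, 2), (8, 1)]
Compute weighted completion times:
  Job (p=3,w=5): C=3, w*C=5*3=15
  Job (p=3,w=2): C=6, w*C=2*6=12
  Job (p=8,w=1): C=14, w*C=1*14=14
Total weighted completion time = 41

41


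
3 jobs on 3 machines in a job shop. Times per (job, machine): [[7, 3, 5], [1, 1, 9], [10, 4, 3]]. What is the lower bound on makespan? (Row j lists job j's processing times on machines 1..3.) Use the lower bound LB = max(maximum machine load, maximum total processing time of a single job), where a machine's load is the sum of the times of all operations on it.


Machine loads:
  Machine 1: 7 + 1 + 10 = 18
  Machine 2: 3 + 1 + 4 = 8
  Machine 3: 5 + 9 + 3 = 17
Max machine load = 18
Job totals:
  Job 1: 15
  Job 2: 11
  Job 3: 17
Max job total = 17
Lower bound = max(18, 17) = 18

18


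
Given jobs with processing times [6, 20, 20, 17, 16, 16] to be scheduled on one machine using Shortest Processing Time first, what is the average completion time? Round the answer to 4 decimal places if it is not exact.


Sort jobs by processing time (SPT order): [6, 16, 16, 17, 20, 20]
Compute completion times sequentially:
  Job 1: processing = 6, completes at 6
  Job 2: processing = 16, completes at 22
  Job 3: processing = 16, completes at 38
  Job 4: processing = 17, completes at 55
  Job 5: processing = 20, completes at 75
  Job 6: processing = 20, completes at 95
Sum of completion times = 291
Average completion time = 291/6 = 48.5

48.5


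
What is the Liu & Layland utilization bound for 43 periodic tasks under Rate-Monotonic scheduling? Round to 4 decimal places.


Compute 2^(1/43) = 1.0162503252
Subtract 1: 1.0162503252 - 1 = 0.0162503252
Multiply by n: 43 * 0.0162503252 = 0.6987639836
Round to 4 dp: 0.6988

0.6988


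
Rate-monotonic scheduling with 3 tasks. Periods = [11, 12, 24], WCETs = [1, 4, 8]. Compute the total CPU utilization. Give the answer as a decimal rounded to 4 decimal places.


Compute individual utilizations (exact fractions):
  Task 1: C/T = 1/11 (approx. 0.0909)
  Task 2: C/T = 4/12 = 1/3 (approx. 0.3333)
  Task 3: C/T = 8/24 = 1/3 (approx. 0.3333)
Total utilization U = 1/11 + 1/3 + 1/3 = 25/33
Rounded to 4 decimal places: U = 0.7576
RM (Liu & Layland) bound for 3 tasks = 0.779763; compare with U = 25/33 (approx. 0.757576)
U <= bound, so schedulable by RM sufficient condition.

0.7576


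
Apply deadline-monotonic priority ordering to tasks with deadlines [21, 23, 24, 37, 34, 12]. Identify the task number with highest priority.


Sort tasks by relative deadline (ascending):
  Task 6: deadline = 12
  Task 1: deadline = 21
  Task 2: deadline = 23
  Task 3: deadline = 24
  Task 5: deadline = 34
  Task 4: deadline = 37
Priority order (highest first): [6, 1, 2, 3, 5, 4]
Highest priority task = 6

6


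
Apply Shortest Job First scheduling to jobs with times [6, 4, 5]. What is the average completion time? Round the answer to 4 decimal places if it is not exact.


SJF order (ascending): [4, 5, 6]
Completion times:
  Job 1: burst=4, C=4
  Job 2: burst=5, C=9
  Job 3: burst=6, C=15
Average completion = 28/3 = 9.3333

9.3333


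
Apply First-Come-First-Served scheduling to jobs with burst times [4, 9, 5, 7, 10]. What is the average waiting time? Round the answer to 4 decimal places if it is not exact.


FCFS order (as given): [4, 9, 5, 7, 10]
Waiting times:
  Job 1: wait = 0
  Job 2: wait = 4
  Job 3: wait = 13
  Job 4: wait = 18
  Job 5: wait = 25
Sum of waiting times = 60
Average waiting time = 60/5 = 12.0

12.0


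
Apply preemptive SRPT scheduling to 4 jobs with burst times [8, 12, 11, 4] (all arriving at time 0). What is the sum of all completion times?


Since all jobs arrive at t=0, SRPT equals SPT ordering.
SPT order: [4, 8, 11, 12]
Completion times:
  Job 1: p=4, C=4
  Job 2: p=8, C=12
  Job 3: p=11, C=23
  Job 4: p=12, C=35
Total completion time = 4 + 12 + 23 + 35 = 74

74


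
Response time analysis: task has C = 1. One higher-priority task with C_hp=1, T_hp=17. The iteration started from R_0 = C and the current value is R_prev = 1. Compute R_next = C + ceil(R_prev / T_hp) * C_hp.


R_next = C + ceil(R_prev / T_hp) * C_hp
ceil(1 / 17) = ceil(0.0588) = 1
Interference = 1 * 1 = 1
R_next = 1 + 1 = 2

2


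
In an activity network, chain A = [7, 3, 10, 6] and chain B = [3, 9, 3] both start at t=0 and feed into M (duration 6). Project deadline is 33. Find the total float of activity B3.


Forward pass: ES(B3) = sum of predecessors on chain B = 12
EF = ES + duration = 12 + 3 = 15
Backward pass: LF(M) = deadline = 33; LS(M) = 33 - 6 = 27
LF(B3) = LS(M) - sum(successors on chain B) = 27 - 0 = 27
LS = LF - duration = 27 - 3 = 24
Total float = LS - ES = 24 - 12 = 12

12


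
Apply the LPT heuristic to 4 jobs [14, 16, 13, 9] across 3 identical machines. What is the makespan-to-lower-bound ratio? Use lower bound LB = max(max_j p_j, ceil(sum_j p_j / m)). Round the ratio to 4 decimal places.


LPT order: [16, 14, 13, 9]
Machine loads after assignment: [16, 14, 22]
LPT makespan = 22
Lower bound = max(max_job, ceil(total/3)) = max(16, 18) = 18
Ratio = 22 / 18 = 1.2222

1.2222


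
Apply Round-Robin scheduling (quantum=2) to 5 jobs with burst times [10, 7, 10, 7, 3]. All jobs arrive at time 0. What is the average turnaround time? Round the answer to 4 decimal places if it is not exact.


Time quantum = 2
Execution trace:
  J1 runs 2 units, time = 2
  J2 runs 2 units, time = 4
  J3 runs 2 units, time = 6
  J4 runs 2 units, time = 8
  J5 runs 2 units, time = 10
  J1 runs 2 units, time = 12
  J2 runs 2 units, time = 14
  J3 runs 2 units, time = 16
  J4 runs 2 units, time = 18
  J5 runs 1 units, time = 19
  J1 runs 2 units, time = 21
  J2 runs 2 units, time = 23
  J3 runs 2 units, time = 25
  J4 runs 2 units, time = 27
  J1 runs 2 units, time = 29
  J2 runs 1 units, time = 30
  J3 runs 2 units, time = 32
  J4 runs 1 units, time = 33
  J1 runs 2 units, time = 35
  J3 runs 2 units, time = 37
Finish times: [35, 30, 37, 33, 19]
Average turnaround = 154/5 = 30.8

30.8


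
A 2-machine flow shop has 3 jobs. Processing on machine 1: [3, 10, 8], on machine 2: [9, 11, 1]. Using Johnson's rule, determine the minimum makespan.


Apply Johnson's rule:
  Group 1 (a <= b): [(1, 3, 9), (2, 10, 11)]
  Group 2 (a > b): [(3, 8, 1)]
Optimal job order: [1, 2, 3]
Schedule:
  Job 1: M1 done at 3, M2 done at 12
  Job 2: M1 done at 13, M2 done at 24
  Job 3: M1 done at 21, M2 done at 25
Makespan = 25

25


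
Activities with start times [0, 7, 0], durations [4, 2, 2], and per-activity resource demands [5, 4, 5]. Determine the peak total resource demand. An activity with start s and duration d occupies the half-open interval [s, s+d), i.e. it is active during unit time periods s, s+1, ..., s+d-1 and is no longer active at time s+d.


Each activity i is active on [start_i, start_i + duration_i).
Compute total resource usage per time slot:
  t=0: active resources = [5, 5], total = 10
  t=1: active resources = [5, 5], total = 10
  t=2: active resources = [5], total = 5
  t=3: active resources = [5], total = 5
  t=4: active resources = [], total = 0
  t=5: active resources = [], total = 0
  t=6: active resources = [], total = 0
  t=7: active resources = [4], total = 4
  t=8: active resources = [4], total = 4
Peak resource demand = 10

10


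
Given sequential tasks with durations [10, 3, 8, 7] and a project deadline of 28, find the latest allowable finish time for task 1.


LF(activity 1) = deadline - sum of successor durations
Successors: activities 2 through 4 with durations [3, 8, 7]
Sum of successor durations = 18
LF = 28 - 18 = 10

10


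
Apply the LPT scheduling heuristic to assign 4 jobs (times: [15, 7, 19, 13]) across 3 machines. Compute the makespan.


Sort jobs in decreasing order (LPT): [19, 15, 13, 7]
Assign each job to the least loaded machine:
  Machine 1: jobs [19], load = 19
  Machine 2: jobs [15], load = 15
  Machine 3: jobs [13, 7], load = 20
Makespan = max load = 20

20


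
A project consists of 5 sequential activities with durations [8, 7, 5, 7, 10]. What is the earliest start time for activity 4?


Activity 4 starts after activities 1 through 3 complete.
Predecessor durations: [8, 7, 5]
ES = 8 + 7 + 5 = 20

20


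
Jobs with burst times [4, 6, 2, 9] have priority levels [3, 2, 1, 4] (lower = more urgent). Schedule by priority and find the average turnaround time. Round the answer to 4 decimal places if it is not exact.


Sort by priority (ascending = highest first):
Order: [(1, 2), (2, 6), (3, 4), (4, 9)]
Completion times:
  Priority 1, burst=2, C=2
  Priority 2, burst=6, C=8
  Priority 3, burst=4, C=12
  Priority 4, burst=9, C=21
Average turnaround = 43/4 = 10.75

10.75


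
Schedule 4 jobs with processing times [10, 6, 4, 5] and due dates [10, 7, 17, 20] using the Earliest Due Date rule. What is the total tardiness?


Sort by due date (EDD order): [(6, 7), (10, 10), (4, 17), (5, 20)]
Compute completion times and tardiness:
  Job 1: p=6, d=7, C=6, tardiness=max(0,6-7)=0
  Job 2: p=10, d=10, C=16, tardiness=max(0,16-10)=6
  Job 3: p=4, d=17, C=20, tardiness=max(0,20-17)=3
  Job 4: p=5, d=20, C=25, tardiness=max(0,25-20)=5
Total tardiness = 14

14


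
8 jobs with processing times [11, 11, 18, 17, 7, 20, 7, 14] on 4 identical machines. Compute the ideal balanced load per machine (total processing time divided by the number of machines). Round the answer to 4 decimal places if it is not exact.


Total processing time = 11 + 11 + 18 + 17 + 7 + 20 + 7 + 14 = 105
Number of machines = 4
Ideal balanced load = 105 / 4 = 26.25

26.25


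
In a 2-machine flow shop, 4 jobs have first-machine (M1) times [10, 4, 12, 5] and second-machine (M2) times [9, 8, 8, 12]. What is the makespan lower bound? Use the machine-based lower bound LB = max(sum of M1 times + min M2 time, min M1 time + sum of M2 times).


LB1 = sum(M1 times) + min(M2 times) = 31 + 8 = 39
LB2 = min(M1 times) + sum(M2 times) = 4 + 37 = 41
Lower bound = max(LB1, LB2) = max(39, 41) = 41

41


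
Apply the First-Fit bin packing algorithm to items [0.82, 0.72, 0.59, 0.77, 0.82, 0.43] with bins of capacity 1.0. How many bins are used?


Place items sequentially using First-Fit:
  Item 0.82 -> new Bin 1
  Item 0.72 -> new Bin 2
  Item 0.59 -> new Bin 3
  Item 0.77 -> new Bin 4
  Item 0.82 -> new Bin 5
  Item 0.43 -> new Bin 6
Total bins used = 6

6


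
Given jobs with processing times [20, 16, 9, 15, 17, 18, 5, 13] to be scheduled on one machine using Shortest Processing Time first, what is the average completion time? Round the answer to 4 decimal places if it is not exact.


Sort jobs by processing time (SPT order): [5, 9, 13, 15, 16, 17, 18, 20]
Compute completion times sequentially:
  Job 1: processing = 5, completes at 5
  Job 2: processing = 9, completes at 14
  Job 3: processing = 13, completes at 27
  Job 4: processing = 15, completes at 42
  Job 5: processing = 16, completes at 58
  Job 6: processing = 17, completes at 75
  Job 7: processing = 18, completes at 93
  Job 8: processing = 20, completes at 113
Sum of completion times = 427
Average completion time = 427/8 = 53.375

53.375


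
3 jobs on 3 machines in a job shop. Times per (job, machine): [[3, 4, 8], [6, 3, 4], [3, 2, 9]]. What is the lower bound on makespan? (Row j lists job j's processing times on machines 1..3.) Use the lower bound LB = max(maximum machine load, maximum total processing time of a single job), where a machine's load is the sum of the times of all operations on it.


Machine loads:
  Machine 1: 3 + 6 + 3 = 12
  Machine 2: 4 + 3 + 2 = 9
  Machine 3: 8 + 4 + 9 = 21
Max machine load = 21
Job totals:
  Job 1: 15
  Job 2: 13
  Job 3: 14
Max job total = 15
Lower bound = max(21, 15) = 21

21


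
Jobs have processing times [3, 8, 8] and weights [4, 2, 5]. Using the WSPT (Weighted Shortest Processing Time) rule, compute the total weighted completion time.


Compute p/w ratios and sort ascending (WSPT): [(3, 4), (8, 5), (8, 2)]
Compute weighted completion times:
  Job (p=3,w=4): C=3, w*C=4*3=12
  Job (p=8,w=5): C=11, w*C=5*11=55
  Job (p=8,w=2): C=19, w*C=2*19=38
Total weighted completion time = 105

105


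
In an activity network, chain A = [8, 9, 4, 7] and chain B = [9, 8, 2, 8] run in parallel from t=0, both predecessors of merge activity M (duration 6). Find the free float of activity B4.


ES(B4) = sum of predecessors on chain B = 19
EF(B4) = ES + duration = 19 + 8 = 27
Successor of B4 is M. ES(M) = max(sum(A), sum(B)) = max(28, 27) = 28
Free float = ES(successor) - EF(current) = 28 - 27 = 1

1


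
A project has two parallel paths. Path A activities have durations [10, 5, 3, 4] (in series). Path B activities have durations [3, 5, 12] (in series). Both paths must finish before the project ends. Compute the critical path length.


Path A total = 10 + 5 + 3 + 4 = 22
Path B total = 3 + 5 + 12 = 20
Critical path = longest path = max(22, 20) = 22

22


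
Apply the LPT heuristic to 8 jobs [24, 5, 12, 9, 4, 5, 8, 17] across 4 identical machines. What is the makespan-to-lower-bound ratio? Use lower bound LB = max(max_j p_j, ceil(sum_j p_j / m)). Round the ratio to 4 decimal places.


LPT order: [24, 17, 12, 9, 8, 5, 5, 4]
Machine loads after assignment: [24, 22, 21, 17]
LPT makespan = 24
Lower bound = max(max_job, ceil(total/4)) = max(24, 21) = 24
Ratio = 24 / 24 = 1.0

1.0


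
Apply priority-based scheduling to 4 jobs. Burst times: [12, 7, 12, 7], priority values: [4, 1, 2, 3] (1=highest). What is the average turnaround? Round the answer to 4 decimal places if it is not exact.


Sort by priority (ascending = highest first):
Order: [(1, 7), (2, 12), (3, 7), (4, 12)]
Completion times:
  Priority 1, burst=7, C=7
  Priority 2, burst=12, C=19
  Priority 3, burst=7, C=26
  Priority 4, burst=12, C=38
Average turnaround = 90/4 = 22.5

22.5
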